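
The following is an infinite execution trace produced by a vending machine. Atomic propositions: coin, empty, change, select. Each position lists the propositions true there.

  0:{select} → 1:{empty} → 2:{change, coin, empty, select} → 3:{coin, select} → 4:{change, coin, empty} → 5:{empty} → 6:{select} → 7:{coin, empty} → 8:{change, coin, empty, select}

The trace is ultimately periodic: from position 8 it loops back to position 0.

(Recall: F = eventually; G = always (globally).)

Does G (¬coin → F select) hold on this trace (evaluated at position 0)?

¬coin → F select holds at every position 0..8, and those are all positions ever visited, so G (¬coin → F select) holds.
Positions where ¬coin holds: 0, 1, 5, 6.
Check F select at each: 0→ok, 1→ok, 5→ok, 6→ok.

Holds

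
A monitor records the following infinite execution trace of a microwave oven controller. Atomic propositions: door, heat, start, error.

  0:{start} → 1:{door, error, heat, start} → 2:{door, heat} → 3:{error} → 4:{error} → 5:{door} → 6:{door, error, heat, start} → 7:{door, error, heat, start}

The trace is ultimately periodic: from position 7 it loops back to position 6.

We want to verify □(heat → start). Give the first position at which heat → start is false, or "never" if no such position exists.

Check heat → start at each position in order: 0 ✓, 1 ✓.
At position 2 the labels are {door, heat}, so heat → start is false there. This is the first violation.

2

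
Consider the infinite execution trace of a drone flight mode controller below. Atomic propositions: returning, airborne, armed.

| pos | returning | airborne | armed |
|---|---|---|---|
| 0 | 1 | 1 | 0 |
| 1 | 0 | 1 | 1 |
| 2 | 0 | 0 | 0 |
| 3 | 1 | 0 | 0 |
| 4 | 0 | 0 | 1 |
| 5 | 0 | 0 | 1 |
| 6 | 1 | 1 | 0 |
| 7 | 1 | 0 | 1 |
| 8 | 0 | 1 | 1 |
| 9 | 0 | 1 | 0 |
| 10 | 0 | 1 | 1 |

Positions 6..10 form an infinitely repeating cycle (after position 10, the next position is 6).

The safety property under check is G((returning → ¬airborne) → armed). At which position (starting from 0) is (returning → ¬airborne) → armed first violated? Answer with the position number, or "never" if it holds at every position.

Check (returning → ¬airborne) → armed at each position in order: 0 ✓, 1 ✓.
At position 2 the labels are {}, so (returning → ¬airborne) → armed is false there. This is the first violation.

2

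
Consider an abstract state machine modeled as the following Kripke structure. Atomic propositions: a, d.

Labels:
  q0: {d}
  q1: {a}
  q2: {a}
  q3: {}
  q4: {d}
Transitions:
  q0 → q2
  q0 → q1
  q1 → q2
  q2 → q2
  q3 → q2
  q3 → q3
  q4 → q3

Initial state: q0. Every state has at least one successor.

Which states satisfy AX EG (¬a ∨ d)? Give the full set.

{q4}

States satisfying EG (¬a ∨ d): {q3, q4}.
States satisfying AX EG (¬a ∨ d): {q4}.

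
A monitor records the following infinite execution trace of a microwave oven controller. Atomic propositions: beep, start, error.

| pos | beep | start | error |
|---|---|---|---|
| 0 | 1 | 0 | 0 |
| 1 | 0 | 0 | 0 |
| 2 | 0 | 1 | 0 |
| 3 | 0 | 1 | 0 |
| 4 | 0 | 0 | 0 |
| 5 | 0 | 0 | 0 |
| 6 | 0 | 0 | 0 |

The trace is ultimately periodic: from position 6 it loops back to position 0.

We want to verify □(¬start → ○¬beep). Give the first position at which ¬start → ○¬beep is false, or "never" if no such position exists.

Check ¬start → ○¬beep at each position in order: 0 ✓, 1 ✓, 2 ✓, 3 ✓, 4 ✓, 5 ✓.
At position 6 the labels are {} and the next position 0 has {beep}, so ¬start → ○¬beep is false there. This is the first violation.

6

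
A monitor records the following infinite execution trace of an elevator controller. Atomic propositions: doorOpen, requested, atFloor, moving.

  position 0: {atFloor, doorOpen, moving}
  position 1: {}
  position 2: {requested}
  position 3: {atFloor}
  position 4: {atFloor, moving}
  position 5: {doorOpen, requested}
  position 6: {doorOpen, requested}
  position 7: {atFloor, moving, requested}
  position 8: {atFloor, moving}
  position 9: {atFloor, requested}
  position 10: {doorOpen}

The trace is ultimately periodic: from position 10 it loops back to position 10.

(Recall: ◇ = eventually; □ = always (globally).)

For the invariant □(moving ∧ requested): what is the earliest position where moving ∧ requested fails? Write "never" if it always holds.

At position 0 the labels are {atFloor, doorOpen, moving}, so moving ∧ requested is false there. This is the first violation.

0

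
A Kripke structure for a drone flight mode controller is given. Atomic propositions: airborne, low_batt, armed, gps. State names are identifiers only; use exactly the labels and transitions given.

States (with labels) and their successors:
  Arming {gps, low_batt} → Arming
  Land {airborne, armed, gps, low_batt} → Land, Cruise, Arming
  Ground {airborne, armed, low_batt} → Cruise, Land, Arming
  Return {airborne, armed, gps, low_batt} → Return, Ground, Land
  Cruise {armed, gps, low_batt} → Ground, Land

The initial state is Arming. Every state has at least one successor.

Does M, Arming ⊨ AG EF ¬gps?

Does not hold

States satisfying EF ¬gps: {Land, Ground, Return, Cruise}.
States satisfying AG EF ¬gps: ∅.
Arming is reachable from Arming and violates EF ¬gps, so AG fails at Arming.
Arming ∉ Sat(AG EF ¬gps).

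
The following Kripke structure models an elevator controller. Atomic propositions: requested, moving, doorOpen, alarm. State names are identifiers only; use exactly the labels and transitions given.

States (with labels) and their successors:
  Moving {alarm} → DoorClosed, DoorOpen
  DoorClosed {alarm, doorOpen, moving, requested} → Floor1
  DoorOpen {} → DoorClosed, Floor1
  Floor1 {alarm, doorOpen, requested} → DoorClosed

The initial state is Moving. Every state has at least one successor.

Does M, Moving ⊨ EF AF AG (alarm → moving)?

Violated

States satisfying AF AG (alarm → moving): ∅.
States satisfying EF AF AG (alarm → moving): ∅.
No suitable path/successor from Moving witnesses the formula.
Moving ∉ Sat(EF AF AG (alarm → moving)).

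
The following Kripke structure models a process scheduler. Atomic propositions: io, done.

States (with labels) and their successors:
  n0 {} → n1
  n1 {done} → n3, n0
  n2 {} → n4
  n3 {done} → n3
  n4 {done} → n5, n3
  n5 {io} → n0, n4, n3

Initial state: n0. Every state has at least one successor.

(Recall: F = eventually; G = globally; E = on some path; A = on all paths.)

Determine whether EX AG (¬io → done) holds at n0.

Does not hold

States satisfying AG (¬io → done): {n3}.
States satisfying EX AG (¬io → done): {n1, n3, n4, n5}.
No suitable path/successor from n0 witnesses the formula.
n0 ∉ Sat(EX AG (¬io → done)).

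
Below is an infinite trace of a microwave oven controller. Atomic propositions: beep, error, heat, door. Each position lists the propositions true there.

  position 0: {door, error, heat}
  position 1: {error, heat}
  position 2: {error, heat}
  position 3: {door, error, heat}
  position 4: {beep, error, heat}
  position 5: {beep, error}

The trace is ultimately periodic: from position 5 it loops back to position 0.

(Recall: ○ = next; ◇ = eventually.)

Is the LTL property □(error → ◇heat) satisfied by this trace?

error → ◇heat holds at every position 0..5, and those are all positions ever visited, so □(error → ◇heat) holds.
Positions where error holds: 0, 1, 2, 3, 4, 5.
Check ◇heat at each: 0→ok, 1→ok, 2→ok, 3→ok, 4→ok, 5→ok.

Satisfied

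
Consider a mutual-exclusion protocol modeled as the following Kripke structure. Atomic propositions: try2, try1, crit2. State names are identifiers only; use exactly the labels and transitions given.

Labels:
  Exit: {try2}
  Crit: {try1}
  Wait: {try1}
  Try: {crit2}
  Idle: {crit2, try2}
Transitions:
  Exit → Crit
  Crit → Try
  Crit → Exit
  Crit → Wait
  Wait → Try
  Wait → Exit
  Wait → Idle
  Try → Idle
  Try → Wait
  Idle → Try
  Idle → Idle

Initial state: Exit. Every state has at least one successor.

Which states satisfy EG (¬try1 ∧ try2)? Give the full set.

States satisfying ¬try1 ∧ try2: {Exit, Idle}.
States satisfying EG (¬try1 ∧ try2): {Idle}.

{Idle}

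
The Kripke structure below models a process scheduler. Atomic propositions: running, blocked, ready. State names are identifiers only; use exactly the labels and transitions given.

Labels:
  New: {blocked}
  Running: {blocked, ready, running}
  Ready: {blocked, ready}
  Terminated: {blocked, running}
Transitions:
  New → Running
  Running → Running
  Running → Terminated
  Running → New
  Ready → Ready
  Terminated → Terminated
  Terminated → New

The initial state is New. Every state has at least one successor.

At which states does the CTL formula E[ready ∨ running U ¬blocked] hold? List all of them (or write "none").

States satisfying ready ∨ running: {Running, Ready, Terminated}.
States satisfying ¬blocked: ∅.
States satisfying E[ready ∨ running U ¬blocked]: ∅.

none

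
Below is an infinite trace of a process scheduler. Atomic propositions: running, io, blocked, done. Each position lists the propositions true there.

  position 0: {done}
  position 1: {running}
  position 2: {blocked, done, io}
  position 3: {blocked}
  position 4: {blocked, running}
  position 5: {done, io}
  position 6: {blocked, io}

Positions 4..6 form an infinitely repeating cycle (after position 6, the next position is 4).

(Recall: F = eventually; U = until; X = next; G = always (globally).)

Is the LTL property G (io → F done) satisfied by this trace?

io → F done holds at every position 0..6, and those are all positions ever visited, so G (io → F done) holds.
Positions where io holds: 2, 5, 6.
Check F done at each: 2→ok, 5→ok, 6→ok.

Satisfied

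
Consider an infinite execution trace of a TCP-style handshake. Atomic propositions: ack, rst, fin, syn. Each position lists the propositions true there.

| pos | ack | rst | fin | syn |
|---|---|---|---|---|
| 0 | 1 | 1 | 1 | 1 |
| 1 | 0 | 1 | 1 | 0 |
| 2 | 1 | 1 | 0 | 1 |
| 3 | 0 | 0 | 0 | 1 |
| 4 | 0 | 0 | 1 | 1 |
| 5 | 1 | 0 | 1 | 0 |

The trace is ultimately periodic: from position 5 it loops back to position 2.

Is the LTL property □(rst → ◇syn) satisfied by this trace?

Yes

rst → ◇syn holds at every position 0..5, and those are all positions ever visited, so □(rst → ◇syn) holds.
Positions where rst holds: 0, 1, 2.
Check ◇syn at each: 0→ok, 1→ok, 2→ok.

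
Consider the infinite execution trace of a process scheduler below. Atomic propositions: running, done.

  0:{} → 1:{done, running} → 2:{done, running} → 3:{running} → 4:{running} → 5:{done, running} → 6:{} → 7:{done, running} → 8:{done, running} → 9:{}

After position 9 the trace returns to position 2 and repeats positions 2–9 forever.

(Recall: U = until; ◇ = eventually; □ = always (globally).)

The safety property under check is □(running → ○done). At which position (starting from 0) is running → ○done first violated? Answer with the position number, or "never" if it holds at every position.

Check running → ○done at each position in order: 0 ✓, 1 ✓.
At position 2 the labels are {done, running} and the next position 3 has {running}, so running → ○done is false there. This is the first violation.

2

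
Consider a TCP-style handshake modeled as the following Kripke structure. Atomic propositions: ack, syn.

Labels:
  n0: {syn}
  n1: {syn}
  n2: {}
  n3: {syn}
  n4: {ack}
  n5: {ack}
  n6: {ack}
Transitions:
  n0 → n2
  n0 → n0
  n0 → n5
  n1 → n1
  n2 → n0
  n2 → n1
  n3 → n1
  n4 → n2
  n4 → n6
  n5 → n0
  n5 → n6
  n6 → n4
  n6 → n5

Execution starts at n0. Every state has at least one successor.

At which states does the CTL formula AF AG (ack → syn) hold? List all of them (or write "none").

States satisfying AG (ack → syn): {n1, n3}.
States satisfying AF AG (ack → syn): {n1, n3}.

{n1, n3}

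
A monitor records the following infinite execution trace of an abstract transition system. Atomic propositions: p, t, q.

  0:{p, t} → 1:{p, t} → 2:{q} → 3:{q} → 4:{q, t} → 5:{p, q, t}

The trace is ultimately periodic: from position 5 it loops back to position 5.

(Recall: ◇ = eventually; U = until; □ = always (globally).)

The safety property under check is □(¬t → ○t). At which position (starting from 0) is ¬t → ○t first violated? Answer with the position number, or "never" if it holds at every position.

2

Check ¬t → ○t at each position in order: 0 ✓, 1 ✓.
At position 2 the labels are {q} and the next position 3 has {q}, so ¬t → ○t is false there. This is the first violation.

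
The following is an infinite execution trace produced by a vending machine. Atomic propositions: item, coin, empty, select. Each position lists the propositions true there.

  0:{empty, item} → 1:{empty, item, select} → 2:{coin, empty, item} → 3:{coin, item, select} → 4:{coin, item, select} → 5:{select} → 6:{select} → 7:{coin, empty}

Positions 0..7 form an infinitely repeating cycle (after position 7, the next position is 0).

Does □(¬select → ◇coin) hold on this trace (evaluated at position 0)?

¬select → ◇coin holds at every position 0..7, and those are all positions ever visited, so □(¬select → ◇coin) holds.
Positions where ¬select holds: 0, 2, 7.
Check ◇coin at each: 0→ok, 2→ok, 7→ok.

Yes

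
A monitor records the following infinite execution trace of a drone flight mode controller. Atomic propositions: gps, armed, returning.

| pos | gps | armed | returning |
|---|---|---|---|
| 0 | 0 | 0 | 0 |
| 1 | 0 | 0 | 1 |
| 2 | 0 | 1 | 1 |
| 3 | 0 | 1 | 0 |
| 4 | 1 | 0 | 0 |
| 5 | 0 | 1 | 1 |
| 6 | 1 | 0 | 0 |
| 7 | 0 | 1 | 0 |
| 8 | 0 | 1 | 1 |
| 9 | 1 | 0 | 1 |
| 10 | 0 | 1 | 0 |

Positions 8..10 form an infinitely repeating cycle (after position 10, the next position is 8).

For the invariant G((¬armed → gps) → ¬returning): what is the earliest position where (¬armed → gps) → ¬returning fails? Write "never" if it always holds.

Check (¬armed → gps) → ¬returning at each position in order: 0 ✓, 1 ✓.
At position 2 the labels are {armed, returning}, so (¬armed → gps) → ¬returning is false there. This is the first violation.

2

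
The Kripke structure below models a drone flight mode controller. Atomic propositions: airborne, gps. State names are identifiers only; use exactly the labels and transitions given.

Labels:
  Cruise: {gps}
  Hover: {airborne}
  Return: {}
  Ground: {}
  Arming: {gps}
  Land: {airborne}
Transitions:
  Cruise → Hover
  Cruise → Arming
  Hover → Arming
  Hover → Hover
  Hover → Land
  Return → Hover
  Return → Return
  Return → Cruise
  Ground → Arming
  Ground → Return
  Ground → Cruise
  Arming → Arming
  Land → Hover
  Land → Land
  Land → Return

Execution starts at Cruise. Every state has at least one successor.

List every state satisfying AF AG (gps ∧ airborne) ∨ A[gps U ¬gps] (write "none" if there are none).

States satisfying AG (gps ∧ airborne): ∅.
States satisfying AF AG (gps ∧ airborne): ∅.
States satisfying gps: {Cruise, Arming}.
States satisfying ¬gps: {Hover, Return, Ground, Land}.
States satisfying A[gps U ¬gps]: {Hover, Return, Ground, Land}.
States satisfying AF AG (gps ∧ airborne) ∨ A[gps U ¬gps]: {Hover, Return, Ground, Land}.

{Hover, Return, Ground, Land}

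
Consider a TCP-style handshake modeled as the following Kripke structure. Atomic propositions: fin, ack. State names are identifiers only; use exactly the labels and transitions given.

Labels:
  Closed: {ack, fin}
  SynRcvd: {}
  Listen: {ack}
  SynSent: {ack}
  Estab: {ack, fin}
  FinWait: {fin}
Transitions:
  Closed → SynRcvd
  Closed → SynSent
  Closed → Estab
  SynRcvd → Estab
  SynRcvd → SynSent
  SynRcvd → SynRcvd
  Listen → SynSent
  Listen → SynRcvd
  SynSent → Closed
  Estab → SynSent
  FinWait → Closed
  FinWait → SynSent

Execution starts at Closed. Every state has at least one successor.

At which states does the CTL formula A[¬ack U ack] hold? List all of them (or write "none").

States satisfying ¬ack: {SynRcvd, FinWait}.
States satisfying ack: {Closed, Listen, SynSent, Estab}.
States satisfying A[¬ack U ack]: {Closed, Listen, SynSent, Estab, FinWait}.

{Closed, Listen, SynSent, Estab, FinWait}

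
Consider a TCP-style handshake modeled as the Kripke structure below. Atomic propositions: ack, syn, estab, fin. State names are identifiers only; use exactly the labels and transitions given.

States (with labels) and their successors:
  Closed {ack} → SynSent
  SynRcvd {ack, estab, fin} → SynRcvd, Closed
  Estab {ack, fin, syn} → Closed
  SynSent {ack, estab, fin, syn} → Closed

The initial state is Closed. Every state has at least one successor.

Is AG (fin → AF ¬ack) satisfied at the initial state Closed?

States satisfying fin → AF ¬ack: {Closed}.
States satisfying AG (fin → AF ¬ack): ∅.
SynSent is reachable from Closed and violates fin → AF ¬ack, so AG fails at Closed.
Closed ∉ Sat(AG (fin → AF ¬ack)).

Violated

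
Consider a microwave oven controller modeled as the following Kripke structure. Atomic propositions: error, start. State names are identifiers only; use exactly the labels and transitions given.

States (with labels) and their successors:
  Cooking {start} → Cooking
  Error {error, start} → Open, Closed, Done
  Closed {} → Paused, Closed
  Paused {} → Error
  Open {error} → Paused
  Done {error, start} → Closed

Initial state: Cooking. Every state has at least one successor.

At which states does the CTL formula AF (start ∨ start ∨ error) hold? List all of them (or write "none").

States satisfying start ∨ start ∨ error: {Cooking, Error, Open, Done}.
States satisfying AF (start ∨ start ∨ error): {Cooking, Error, Paused, Open, Done}.

{Cooking, Error, Paused, Open, Done}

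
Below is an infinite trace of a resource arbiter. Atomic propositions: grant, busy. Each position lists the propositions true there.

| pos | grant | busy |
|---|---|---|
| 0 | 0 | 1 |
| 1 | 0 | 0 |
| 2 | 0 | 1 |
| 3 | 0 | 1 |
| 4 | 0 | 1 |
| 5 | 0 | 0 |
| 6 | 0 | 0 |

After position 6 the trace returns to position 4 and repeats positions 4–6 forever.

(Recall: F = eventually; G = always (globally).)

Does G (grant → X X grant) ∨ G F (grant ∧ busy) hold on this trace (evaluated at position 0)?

grant → X X grant holds at every position 0..6, and those are all positions ever visited, so G (grant → X X grant) holds.
F (grant ∧ busy) must hold at every position from 0 onward. It fails at position 0, so G F (grant ∧ busy) is false.
At position 0: G (grant → X X grant) is true; G F (grant ∧ busy) is false; so G (grant → X X grant) ∨ G F (grant ∧ busy) is true.

Satisfied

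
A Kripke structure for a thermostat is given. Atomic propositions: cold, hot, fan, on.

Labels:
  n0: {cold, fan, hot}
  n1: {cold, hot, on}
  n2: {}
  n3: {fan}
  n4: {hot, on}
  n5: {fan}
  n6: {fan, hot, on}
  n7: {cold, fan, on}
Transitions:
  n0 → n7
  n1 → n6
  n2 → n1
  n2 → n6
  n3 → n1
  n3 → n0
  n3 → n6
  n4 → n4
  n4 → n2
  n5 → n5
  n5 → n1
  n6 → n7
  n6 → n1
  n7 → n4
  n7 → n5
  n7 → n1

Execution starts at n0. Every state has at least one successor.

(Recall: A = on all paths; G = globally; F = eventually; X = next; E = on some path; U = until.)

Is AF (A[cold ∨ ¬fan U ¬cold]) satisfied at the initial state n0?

Holds

States satisfying A[cold ∨ ¬fan U ¬cold]: {n0, n1, n2, n3, n4, n5, n6, n7}.
States satisfying AF (A[cold ∨ ¬fan U ¬cold]): {n0, n1, n2, n3, n4, n5, n6, n7}.
n0 ∈ Sat(AF (A[cold ∨ ¬fan U ¬cold])).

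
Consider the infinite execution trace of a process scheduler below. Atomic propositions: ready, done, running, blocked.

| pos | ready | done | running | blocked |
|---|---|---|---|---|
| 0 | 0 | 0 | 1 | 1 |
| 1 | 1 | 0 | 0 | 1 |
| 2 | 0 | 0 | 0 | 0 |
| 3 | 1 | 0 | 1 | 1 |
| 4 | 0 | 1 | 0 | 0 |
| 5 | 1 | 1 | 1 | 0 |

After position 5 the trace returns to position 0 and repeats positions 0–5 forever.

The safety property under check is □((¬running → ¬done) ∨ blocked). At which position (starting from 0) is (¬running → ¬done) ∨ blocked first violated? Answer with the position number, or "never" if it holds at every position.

Check (¬running → ¬done) ∨ blocked at each position in order: 0 ✓, 1 ✓, 2 ✓, 3 ✓.
At position 4 the labels are {done}, so (¬running → ¬done) ∨ blocked is false there. This is the first violation.

4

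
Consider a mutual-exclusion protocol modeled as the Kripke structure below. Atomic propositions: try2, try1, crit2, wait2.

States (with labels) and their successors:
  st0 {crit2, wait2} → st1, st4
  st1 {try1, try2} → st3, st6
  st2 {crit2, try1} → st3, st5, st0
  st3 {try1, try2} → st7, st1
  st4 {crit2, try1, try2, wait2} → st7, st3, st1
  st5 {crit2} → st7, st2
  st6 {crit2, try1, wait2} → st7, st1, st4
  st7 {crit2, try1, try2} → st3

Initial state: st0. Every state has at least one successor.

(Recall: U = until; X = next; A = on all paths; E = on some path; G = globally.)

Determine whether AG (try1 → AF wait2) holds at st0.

States satisfying try1 → AF wait2: {st0, st4, st5, st6}.
States satisfying AG (try1 → AF wait2): ∅.
st1 is reachable from st0 and violates try1 → AF wait2, so AG fails at st0.
st0 ∉ Sat(AG (try1 → AF wait2)).

Violated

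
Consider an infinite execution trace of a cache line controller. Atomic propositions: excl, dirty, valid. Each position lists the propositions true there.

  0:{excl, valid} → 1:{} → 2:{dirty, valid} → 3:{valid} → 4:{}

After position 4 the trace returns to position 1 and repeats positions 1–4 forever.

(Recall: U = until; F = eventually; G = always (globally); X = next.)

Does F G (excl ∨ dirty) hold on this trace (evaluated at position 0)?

Does not hold

G (excl ∨ dirty) is false at every position 0..4, so it never becomes true and F G (excl ∨ dirty) fails.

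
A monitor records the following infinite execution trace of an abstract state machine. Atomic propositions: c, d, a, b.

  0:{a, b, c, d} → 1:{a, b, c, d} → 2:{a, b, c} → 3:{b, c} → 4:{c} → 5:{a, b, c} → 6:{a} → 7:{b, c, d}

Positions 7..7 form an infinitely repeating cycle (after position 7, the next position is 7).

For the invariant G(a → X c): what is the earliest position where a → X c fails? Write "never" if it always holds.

5

Check a → X c at each position in order: 0 ✓, 1 ✓, 2 ✓, 3 ✓, 4 ✓.
At position 5 the labels are {a, b, c} and the next position 6 has {a}, so a → X c is false there. This is the first violation.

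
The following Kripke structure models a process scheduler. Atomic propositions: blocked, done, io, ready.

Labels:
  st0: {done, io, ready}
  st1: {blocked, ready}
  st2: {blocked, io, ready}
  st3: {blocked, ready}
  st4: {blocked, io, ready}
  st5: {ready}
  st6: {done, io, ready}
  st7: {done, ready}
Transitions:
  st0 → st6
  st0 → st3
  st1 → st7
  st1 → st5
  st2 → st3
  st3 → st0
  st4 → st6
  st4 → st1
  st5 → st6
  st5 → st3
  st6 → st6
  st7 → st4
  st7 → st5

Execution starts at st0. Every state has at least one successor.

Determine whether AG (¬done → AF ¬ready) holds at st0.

States satisfying ¬done → AF ¬ready: {st0, st6, st7}.
States satisfying AG (¬done → AF ¬ready): {st6}.
st3 is reachable from st0 and violates ¬done → AF ¬ready, so AG fails at st0.
st0 ∉ Sat(AG (¬done → AF ¬ready)).

Violated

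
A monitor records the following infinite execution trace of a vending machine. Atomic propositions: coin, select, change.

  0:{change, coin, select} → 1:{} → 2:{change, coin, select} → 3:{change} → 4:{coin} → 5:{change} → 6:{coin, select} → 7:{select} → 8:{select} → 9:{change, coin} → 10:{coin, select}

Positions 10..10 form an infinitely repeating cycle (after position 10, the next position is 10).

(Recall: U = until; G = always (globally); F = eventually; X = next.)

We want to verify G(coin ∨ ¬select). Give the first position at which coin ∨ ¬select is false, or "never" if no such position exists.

7

Check coin ∨ ¬select at each position in order: 0 ✓, 1 ✓, 2 ✓, 3 ✓, 4 ✓, 5 ✓, 6 ✓.
At position 7 the labels are {select}, so coin ∨ ¬select is false there. This is the first violation.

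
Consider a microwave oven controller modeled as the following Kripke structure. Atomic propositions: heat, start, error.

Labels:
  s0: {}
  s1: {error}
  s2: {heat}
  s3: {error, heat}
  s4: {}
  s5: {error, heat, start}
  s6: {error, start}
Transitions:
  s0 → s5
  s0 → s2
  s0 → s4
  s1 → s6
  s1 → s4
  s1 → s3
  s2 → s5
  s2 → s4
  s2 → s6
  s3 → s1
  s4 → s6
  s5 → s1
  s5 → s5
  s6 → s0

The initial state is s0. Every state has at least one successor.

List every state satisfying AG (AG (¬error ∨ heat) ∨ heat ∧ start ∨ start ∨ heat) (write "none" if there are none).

none

States satisfying AG (¬error ∨ heat) ∨ heat ∧ start ∨ start ∨ heat: {s2, s3, s5, s6}.
States satisfying AG (AG (¬error ∨ heat) ∨ heat ∧ start ∨ start ∨ heat): ∅.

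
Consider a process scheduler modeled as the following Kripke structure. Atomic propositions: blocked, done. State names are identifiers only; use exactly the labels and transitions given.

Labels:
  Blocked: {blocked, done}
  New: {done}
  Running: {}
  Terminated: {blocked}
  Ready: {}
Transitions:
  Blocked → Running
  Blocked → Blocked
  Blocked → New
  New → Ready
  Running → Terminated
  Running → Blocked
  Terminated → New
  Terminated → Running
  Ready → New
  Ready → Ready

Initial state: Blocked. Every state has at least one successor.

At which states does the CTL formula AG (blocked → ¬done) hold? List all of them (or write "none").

States satisfying blocked → ¬done: {New, Running, Terminated, Ready}.
States satisfying AG (blocked → ¬done): {New, Ready}.

{New, Ready}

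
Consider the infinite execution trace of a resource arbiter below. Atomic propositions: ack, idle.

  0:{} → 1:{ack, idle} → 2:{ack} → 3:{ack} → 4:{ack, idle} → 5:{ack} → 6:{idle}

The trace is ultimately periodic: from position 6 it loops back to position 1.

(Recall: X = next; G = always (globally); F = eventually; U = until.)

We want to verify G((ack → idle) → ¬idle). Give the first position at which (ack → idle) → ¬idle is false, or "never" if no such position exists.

Check (ack → idle) → ¬idle at each position in order: 0 ✓.
At position 1 the labels are {ack, idle}, so (ack → idle) → ¬idle is false there. This is the first violation.

1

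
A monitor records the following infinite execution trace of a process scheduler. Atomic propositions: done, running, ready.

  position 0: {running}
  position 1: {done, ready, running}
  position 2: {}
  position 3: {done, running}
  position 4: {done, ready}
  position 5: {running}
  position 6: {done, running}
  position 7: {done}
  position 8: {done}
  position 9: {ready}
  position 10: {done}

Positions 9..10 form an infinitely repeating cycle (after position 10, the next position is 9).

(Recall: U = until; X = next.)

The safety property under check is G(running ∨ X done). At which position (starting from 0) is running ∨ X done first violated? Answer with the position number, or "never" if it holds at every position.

Check running ∨ X done at each position in order: 0 ✓, 1 ✓, 2 ✓, 3 ✓.
At position 4 the labels are {done, ready} and the next position 5 has {running}, so running ∨ X done is false there. This is the first violation.

4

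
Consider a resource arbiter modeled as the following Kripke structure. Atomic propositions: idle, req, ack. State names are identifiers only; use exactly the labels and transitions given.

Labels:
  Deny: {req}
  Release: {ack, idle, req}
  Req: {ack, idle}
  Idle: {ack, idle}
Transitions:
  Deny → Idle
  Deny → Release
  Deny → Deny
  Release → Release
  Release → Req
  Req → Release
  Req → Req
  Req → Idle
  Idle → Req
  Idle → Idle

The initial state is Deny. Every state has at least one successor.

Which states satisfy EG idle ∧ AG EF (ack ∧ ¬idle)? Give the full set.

none

States satisfying idle: {Release, Req, Idle}.
States satisfying EG idle: {Release, Req, Idle}.
States satisfying EF (ack ∧ ¬idle): ∅.
States satisfying AG EF (ack ∧ ¬idle): ∅.
States satisfying EG idle ∧ AG EF (ack ∧ ¬idle): ∅.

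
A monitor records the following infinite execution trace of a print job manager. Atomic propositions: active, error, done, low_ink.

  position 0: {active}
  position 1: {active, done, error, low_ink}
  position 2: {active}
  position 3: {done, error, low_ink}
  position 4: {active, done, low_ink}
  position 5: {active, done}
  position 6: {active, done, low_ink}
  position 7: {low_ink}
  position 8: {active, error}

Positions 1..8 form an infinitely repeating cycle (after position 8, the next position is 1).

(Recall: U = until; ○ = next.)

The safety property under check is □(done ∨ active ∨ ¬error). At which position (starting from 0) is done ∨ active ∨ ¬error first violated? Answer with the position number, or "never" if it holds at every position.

never

done ∨ active ∨ ¬error holds at every position 0..8, and those are all the positions the trace ever visits, so the invariant □(done ∨ active ∨ ¬error) is never violated.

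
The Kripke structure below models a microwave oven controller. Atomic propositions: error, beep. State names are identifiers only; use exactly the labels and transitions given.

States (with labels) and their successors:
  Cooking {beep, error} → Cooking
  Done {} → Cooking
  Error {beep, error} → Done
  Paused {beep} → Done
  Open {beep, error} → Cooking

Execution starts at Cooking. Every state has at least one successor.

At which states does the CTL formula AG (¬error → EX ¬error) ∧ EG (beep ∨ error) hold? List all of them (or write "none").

{Cooking, Open}

States satisfying ¬error → EX ¬error: {Cooking, Error, Paused, Open}.
States satisfying AG (¬error → EX ¬error): {Cooking, Open}.
States satisfying beep ∨ error: {Cooking, Error, Paused, Open}.
States satisfying EG (beep ∨ error): {Cooking, Open}.
States satisfying AG (¬error → EX ¬error) ∧ EG (beep ∨ error): {Cooking, Open}.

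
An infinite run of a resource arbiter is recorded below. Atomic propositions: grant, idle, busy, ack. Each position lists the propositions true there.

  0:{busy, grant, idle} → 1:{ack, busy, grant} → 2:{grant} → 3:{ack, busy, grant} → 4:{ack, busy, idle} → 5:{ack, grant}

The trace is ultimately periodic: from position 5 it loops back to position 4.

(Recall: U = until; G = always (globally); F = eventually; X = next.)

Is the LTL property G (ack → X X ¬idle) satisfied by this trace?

ack → X X ¬idle must hold at every position from 0 onward. It fails at position 4, so G (ack → X X ¬idle) is false.
Positions where ack holds: 1, 3, 4, 5.
Check X X ¬idle at each: 1→ok, 3→ok, 4→fails, 5→ok.

Does not hold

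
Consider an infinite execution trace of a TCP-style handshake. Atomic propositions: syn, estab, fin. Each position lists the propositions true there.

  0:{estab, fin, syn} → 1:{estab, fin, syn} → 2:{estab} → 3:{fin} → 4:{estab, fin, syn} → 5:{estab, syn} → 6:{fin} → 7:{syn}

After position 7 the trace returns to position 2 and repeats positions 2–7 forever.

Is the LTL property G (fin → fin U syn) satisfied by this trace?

Satisfied

fin → fin U syn holds at every position 0..7, and those are all positions ever visited, so G (fin → fin U syn) holds.
Positions where fin holds: 0, 1, 3, 4, 6.
Check fin U syn at each: 0→ok, 1→ok, 3→ok, 4→ok, 6→ok.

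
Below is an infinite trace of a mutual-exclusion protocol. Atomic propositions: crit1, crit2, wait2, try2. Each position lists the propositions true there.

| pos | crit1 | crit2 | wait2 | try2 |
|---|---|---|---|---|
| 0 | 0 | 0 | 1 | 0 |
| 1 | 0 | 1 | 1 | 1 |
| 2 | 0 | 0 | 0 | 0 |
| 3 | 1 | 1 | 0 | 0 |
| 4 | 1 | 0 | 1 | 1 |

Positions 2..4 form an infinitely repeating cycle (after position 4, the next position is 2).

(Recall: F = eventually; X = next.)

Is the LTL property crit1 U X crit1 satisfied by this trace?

Walking from position 0: at position 0, X crit1 has not yet held and crit1 fails, so crit1 U X crit1 is false.

Violated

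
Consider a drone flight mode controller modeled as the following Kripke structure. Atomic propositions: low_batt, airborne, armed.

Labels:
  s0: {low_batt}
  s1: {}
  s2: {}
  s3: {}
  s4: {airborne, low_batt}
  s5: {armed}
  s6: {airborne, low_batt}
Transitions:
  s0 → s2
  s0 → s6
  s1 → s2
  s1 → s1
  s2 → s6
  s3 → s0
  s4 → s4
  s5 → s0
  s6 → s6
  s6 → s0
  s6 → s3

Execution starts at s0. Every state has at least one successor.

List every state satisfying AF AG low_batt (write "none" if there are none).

{s4}

States satisfying AG low_batt: {s4}.
States satisfying AF AG low_batt: {s4}.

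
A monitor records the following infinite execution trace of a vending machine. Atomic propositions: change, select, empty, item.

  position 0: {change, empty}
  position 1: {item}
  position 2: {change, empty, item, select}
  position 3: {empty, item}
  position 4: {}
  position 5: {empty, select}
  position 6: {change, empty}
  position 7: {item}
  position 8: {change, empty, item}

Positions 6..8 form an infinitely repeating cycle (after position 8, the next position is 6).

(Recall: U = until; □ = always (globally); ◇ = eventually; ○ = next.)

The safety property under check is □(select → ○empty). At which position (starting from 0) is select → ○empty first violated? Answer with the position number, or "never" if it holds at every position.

never

select → ○empty holds at every position 0..8, and those are all the positions the trace ever visits, so the invariant □(select → ○empty) is never violated.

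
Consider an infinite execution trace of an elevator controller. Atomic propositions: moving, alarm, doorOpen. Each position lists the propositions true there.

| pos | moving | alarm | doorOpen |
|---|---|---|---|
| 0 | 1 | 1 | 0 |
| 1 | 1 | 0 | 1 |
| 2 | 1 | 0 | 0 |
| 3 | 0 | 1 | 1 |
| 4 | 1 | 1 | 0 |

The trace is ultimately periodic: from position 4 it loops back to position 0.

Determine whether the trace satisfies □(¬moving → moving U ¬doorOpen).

Does not hold

¬moving → moving U ¬doorOpen must hold at every position from 0 onward. It fails at position 3, so □(¬moving → moving U ¬doorOpen) is false.
Positions where ¬moving holds: 3.
Check moving U ¬doorOpen at each: 3→fails.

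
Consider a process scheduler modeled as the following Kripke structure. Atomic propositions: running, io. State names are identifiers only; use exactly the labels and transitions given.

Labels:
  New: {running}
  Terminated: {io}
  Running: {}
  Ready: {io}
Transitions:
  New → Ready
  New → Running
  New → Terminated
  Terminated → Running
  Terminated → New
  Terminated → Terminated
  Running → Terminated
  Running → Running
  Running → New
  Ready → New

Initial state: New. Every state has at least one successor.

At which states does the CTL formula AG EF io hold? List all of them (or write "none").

States satisfying EF io: {New, Terminated, Running, Ready}.
States satisfying AG EF io: {New, Terminated, Running, Ready}.

{New, Terminated, Running, Ready}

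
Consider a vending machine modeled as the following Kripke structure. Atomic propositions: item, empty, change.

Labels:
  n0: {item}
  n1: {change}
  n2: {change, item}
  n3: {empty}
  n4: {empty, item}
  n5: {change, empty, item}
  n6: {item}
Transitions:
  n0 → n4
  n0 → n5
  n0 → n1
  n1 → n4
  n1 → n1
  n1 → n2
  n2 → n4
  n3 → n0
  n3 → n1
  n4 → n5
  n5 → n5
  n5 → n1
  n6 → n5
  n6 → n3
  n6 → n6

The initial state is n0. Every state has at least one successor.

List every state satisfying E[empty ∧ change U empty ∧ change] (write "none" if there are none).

{n5}

States satisfying empty ∧ change: {n5}.
States satisfying E[empty ∧ change U empty ∧ change]: {n5}.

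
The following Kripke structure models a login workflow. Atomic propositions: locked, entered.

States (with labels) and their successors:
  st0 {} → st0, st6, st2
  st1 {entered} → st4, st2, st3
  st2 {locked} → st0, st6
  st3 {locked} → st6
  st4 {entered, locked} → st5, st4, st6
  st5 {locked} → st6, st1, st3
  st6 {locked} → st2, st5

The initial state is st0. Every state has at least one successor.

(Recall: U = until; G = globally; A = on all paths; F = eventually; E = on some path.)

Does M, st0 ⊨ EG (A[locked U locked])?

States satisfying A[locked U locked]: {st2, st3, st4, st5, st6}.
States satisfying EG (A[locked U locked]): {st2, st3, st4, st5, st6}.
No suitable path/successor from st0 witnesses the formula.
st0 ∉ Sat(EG (A[locked U locked])).

No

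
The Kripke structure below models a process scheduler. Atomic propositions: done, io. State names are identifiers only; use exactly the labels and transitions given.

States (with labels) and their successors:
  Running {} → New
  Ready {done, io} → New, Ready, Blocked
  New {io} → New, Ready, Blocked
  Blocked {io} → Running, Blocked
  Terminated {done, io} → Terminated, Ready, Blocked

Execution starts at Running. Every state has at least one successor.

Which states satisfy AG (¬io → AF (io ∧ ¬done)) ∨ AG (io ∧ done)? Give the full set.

States satisfying ¬io → AF (io ∧ ¬done): {Running, Ready, New, Blocked, Terminated}.
States satisfying AG (¬io → AF (io ∧ ¬done)): {Running, Ready, New, Blocked, Terminated}.
States satisfying io ∧ done: {Ready, Terminated}.
States satisfying AG (io ∧ done): ∅.
States satisfying AG (¬io → AF (io ∧ ¬done)) ∨ AG (io ∧ done): {Running, Ready, New, Blocked, Terminated}.

{Running, Ready, New, Blocked, Terminated}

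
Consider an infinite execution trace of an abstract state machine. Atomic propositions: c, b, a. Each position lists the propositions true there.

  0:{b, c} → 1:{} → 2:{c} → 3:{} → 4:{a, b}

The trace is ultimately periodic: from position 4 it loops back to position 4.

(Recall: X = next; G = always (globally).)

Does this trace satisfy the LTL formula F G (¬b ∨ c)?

G (¬b ∨ c) is false at every position 0..4, so it never becomes true and F G (¬b ∨ c) fails.

Violated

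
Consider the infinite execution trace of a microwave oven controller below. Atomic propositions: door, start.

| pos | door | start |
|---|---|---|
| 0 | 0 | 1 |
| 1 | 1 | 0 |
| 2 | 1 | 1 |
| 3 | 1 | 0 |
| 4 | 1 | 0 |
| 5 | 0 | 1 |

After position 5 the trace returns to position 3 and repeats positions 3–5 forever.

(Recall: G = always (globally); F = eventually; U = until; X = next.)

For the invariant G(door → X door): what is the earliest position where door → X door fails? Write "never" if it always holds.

4

Check door → X door at each position in order: 0 ✓, 1 ✓, 2 ✓, 3 ✓.
At position 4 the labels are {door} and the next position 5 has {start}, so door → X door is false there. This is the first violation.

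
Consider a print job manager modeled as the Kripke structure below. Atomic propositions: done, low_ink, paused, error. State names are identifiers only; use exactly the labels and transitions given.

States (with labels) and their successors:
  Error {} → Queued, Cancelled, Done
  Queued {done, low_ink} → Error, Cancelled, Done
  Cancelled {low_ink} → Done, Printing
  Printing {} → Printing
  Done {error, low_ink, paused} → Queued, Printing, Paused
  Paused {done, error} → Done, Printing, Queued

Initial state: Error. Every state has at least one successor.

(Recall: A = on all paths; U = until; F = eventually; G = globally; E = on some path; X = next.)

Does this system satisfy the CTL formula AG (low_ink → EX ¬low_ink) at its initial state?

Holds

States satisfying low_ink → EX ¬low_ink: {Error, Queued, Cancelled, Printing, Done, Paused}.
States satisfying AG (low_ink → EX ¬low_ink): {Error, Queued, Cancelled, Printing, Done, Paused}.
Every state reachable from Error satisfies low_ink → EX ¬low_ink.
Error ∈ Sat(AG (low_ink → EX ¬low_ink)).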